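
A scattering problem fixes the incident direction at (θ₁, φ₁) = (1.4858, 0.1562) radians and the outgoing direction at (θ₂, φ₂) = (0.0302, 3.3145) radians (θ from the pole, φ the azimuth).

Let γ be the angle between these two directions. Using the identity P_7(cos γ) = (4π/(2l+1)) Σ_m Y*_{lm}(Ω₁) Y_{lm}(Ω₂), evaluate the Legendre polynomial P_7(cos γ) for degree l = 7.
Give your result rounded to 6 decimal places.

Summing Y*_{l m}(θ₁,φ₁)·Y_{l m}(θ₂,φ₂) over m ∈ [−7, 7]; prefactor 4π/(2·7+1) = 0.837758:
  m=-7: Y*=0.22401 + 0.43303j  Y=-0.00000 + 0.00000j  product -0.00000 + 0.00000j
  m=-6: Y*=0.09202 + 0.12526j  Y=0.00000 - 0.00000j  product 0.00000 - 0.00000j
  m=-5: Y*=-0.23195 - 0.22992j  Y=-0.00000 + 0.00000j  product 0.00000 - 0.00000j
  m=-4: Y*=-0.14475 - 0.10439j  Y=0.00000 - 0.00000j  product -0.00000 + 0.00000j
  m=-3: Y*=0.24721 + 0.12514j  Y=-0.00021 + 0.00012j  product -0.00007 + 0.00000j
  m=-2: Y*=0.17837 + 0.05761j  Y=0.00642 - 0.00231j  product 0.00128 - 0.00004j
  m=-1: Y*=-0.25478 - 0.04012j  Y=-0.12085 + 0.02111j  product 0.03164 - 0.00053j
  m=+0: Y*=-0.18994 + 0.00000j  Y=1.07864 + 0.00000j  product -0.20488 + 0.00000j
  m=+1: Y*=0.25478 - 0.04012j  Y=0.12085 + 0.02111j  product 0.03164 + 0.00053j
  m=+2: Y*=0.17837 - 0.05761j  Y=0.00642 + 0.00231j  product 0.00128 + 0.00004j
  m=+3: Y*=-0.24721 + 0.12514j  Y=0.00021 + 0.00012j  product -0.00007 - 0.00000j
  m=+4: Y*=-0.14475 + 0.10439j  Y=0.00000 + 0.00000j  product -0.00000 - 0.00000j
  m=+5: Y*=0.23195 - 0.22992j  Y=0.00000 + 0.00000j  product 0.00000 + 0.00000j
  m=+6: Y*=0.09202 - 0.12526j  Y=0.00000 + 0.00000j  product 0.00000 + 0.00000j
  m=+7: Y*=-0.22401 + 0.43303j  Y=0.00000 + 0.00000j  product -0.00000 - 0.00000j
Total Σ_m = -0.13918 - 0.00000j. Multiply by 0.837758: -0.11660 - 0.00000j. P_7(cos γ) = -0.116602

-0.116602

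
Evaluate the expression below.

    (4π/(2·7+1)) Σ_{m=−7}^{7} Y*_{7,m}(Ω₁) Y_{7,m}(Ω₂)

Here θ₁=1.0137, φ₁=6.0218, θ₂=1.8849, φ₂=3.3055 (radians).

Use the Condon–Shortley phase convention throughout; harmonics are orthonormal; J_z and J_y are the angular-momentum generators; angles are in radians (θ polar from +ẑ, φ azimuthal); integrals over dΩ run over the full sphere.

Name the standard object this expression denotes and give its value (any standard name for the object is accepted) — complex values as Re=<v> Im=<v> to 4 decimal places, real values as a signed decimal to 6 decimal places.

This sum is the spherical-harmonic addition theorem: it equals the Legendre polynomial P_l(cos γ) of the angle γ between the two directions.
Expand P_7 via completeness: Σ_{m} conj(Y_{7,m}) at Ω₁ times Y_{7,m} at Ω₂ —
  m=-7: (-0.040634-0.153426i) × (-0.144625+0.320882i) = +0.055108+0.009150i  (running Σ = +0.055108+0.009150i)
  m=-6: (+0.000919-0.369921i) × (-0.237080+0.356122i) = +0.131519+0.088028i  (running Σ = +0.186628+0.097179i)
  m=-5: (+0.111063-0.411086i) × (-0.046962+0.050283i) = +0.015455+0.024890i  (running Σ = +0.202083+0.122069i)
  m=-4: (+0.064039-0.110496i) × (+0.258667-0.198947i) = -0.005418-0.041322i  (running Σ = +0.196665+0.080747i)
  m=-3: (-0.204769+0.204261i) × (+0.167565-0.089748i) = -0.015980+0.052605i  (running Σ = +0.180685+0.133352i)
  m=-2: (-0.236259+0.136144i) × (-0.240212+0.081692i) = +0.045630-0.052004i  (running Σ = +0.226315+0.081348i)
  m=-1: (+0.179540-0.048028i) × (-0.224724+0.037167i) = -0.038562+0.017466i  (running Σ = +0.187753+0.098814i)
  m=0: (+0.298706-0.000000i) × (+0.229375+0.000000i) = +0.068516+0.000000i  (running Σ = +0.256269+0.098814i)
  m=1: (-0.179540-0.048028i) × (+0.224724+0.037167i) = -0.038562-0.017466i  (running Σ = +0.217707+0.081348i)
  m=2: (-0.236259-0.136144i) × (-0.240212-0.081692i) = +0.045630+0.052004i  (running Σ = +0.263337+0.133352i)
  m=3: (+0.204769+0.204261i) × (-0.167565-0.089748i) = -0.015980-0.052605i  (running Σ = +0.247357+0.080747i)
  m=4: (+0.064039+0.110496i) × (+0.258667+0.198947i) = -0.005418+0.041322i  (running Σ = +0.241939+0.122069i)
  m=5: (-0.111063-0.411086i) × (+0.046962+0.050283i) = +0.015455-0.024890i  (running Σ = +0.257394+0.097179i)
  m=6: (+0.000919+0.369921i) × (-0.237080-0.356122i) = +0.131519-0.088028i  (running Σ = +0.388913+0.009150i)
  m=7: (+0.040634-0.153426i) × (+0.144625+0.320882i) = +0.055108-0.009150i  (running Σ = +0.444022-0.000000i)
Total Σ_m = +0.444022-0.000000i. Multiply by 0.837758: +0.371983-0.000000i. P_7(cos γ) = 0.371983

Legendre polynomial (addition theorem), +0.371983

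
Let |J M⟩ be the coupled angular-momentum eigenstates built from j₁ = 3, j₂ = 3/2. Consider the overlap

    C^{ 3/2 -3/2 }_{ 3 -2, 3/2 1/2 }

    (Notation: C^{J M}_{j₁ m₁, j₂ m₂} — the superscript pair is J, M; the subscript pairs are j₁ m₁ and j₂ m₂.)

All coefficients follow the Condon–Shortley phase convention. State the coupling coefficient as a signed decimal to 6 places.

triangle: 3!×3!×0!/7! = 36/5040
(j±m)!: 1!×5!×2!×1!×0!×3! = 1440
prefactor² = (2J+1)×Δ×N² = 288/7
  k=2: +1/(2!×1!×3!×0!×0!×0!) = 1/12
Σ = 1/12  ⇒  CG² = 288/7×(1/12)² = 2/7
CG = +√(2/7) = +0.534522

+0.534522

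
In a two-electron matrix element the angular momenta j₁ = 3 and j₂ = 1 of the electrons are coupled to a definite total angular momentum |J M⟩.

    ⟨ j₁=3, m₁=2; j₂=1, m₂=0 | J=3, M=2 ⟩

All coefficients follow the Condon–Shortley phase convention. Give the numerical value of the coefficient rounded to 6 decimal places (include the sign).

j₁+j₂−J=1  J+j₁−j₂=5  J−j₁+j₂=1  j₁+j₂+J+1=8
(j₁±m₁, j₂±m₂, J±M) = (5,1,1,1,5,1)
P² = 300
sum k=0..1:
  [0] +1/24 = 1/24
  [1] −1/120 = -1/120
S = 1/30
C² = P²·S² = 1/3 ; C = +0.577350

+0.577350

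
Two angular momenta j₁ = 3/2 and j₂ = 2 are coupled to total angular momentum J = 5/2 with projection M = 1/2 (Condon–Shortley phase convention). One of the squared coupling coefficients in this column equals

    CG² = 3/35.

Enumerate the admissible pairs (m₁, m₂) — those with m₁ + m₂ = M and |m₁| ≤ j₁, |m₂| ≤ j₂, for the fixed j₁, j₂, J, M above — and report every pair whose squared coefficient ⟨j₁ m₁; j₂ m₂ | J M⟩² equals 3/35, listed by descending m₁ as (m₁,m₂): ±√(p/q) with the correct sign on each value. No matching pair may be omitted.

(1/2,0): +√(3/35)

Admissible pairs with m₁+m₂ = M = 1/2: (-3/2,2), (-1/2,1), (1/2,0), (3/2,-1)
  (m₁,m₂)=(3/2,-1): CG² = 27/70, CG = +√(27/70)
  (m₁,m₂)=(1/2,0): CG² = 3/35, CG = +√(3/35)   ← matches the target
  (m₁,m₂)=(-1/2,1): CG² = 5/14, CG = −√(5/14)
  (m₁,m₂)=(-3/2,2): CG² = 6/35, CG = −√(6/35)
Pairs with CG² = 3/35: (1/2,0): +√(3/35)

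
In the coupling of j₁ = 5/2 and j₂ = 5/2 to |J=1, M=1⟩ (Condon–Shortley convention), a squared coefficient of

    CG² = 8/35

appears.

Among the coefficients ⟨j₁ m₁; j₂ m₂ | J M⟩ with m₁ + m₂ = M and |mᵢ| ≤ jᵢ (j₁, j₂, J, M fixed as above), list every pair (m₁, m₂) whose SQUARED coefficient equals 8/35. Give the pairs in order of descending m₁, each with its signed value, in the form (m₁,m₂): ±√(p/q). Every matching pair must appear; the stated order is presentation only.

(3/2,-1/2): −√(8/35); (-1/2,3/2): −√(8/35)

Admissible pairs with m₁+m₂ = M = 1: (-3/2,5/2), (-1/2,3/2), (1/2,1/2), (3/2,-1/2), (5/2,-3/2)
  (m₁,m₂)=(5/2,-3/2): CG² = 1/7, CG = +√(1/7)
  (m₁,m₂)=(3/2,-1/2): CG² = 8/35, CG = −√(8/35)   ← matches the target
  (m₁,m₂)=(1/2,1/2): CG² = 9/35, CG = +√(9/35)
  (m₁,m₂)=(-1/2,3/2): CG² = 8/35, CG = −√(8/35)   ← matches the target
  (m₁,m₂)=(-3/2,5/2): CG² = 1/7, CG = +√(1/7)
Pairs with CG² = 8/35: (3/2,-1/2): −√(8/35); (-1/2,3/2): −√(8/35)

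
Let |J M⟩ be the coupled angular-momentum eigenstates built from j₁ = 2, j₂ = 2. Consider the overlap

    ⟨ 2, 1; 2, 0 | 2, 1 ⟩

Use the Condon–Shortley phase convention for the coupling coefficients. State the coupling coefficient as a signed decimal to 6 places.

j₁+j₂−J=2  J+j₁−j₂=2  J−j₁+j₂=2  j₁+j₂+J+1=7
(j₁±m₁, j₂±m₂, J±M) = (3,1,2,2,3,1)
P² = 8/7
sum k=0..1:
  [0] +1/4 = 1/4
  [1] −1/2 = -1/2
S = -1/4
C² = P²·S² = 1/14 ; C = -0.267261

−√(1/14) ≈ -0.267261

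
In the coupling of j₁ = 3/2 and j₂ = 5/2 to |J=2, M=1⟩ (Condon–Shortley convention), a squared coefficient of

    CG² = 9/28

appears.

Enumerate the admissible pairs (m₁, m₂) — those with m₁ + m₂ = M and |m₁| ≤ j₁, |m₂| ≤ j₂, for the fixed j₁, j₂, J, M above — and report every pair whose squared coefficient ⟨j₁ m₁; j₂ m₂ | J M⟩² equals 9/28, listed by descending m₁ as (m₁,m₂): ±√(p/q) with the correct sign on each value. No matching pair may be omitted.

(3/2,-1/2): +√(9/28)

Admissible pairs with m₁+m₂ = M = 1: (-3/2,5/2), (-1/2,3/2), (1/2,1/2), (3/2,-1/2)
  (m₁,m₂)=(3/2,-1/2): CG² = 9/28, CG = +√(9/28)   ← matches the target
  (m₁,m₂)=(1/2,1/2): CG² = 25/84, CG = −√(25/84)
  (m₁,m₂)=(-1/2,3/2): CG² = 1/42, CG = +√(1/42)
  (m₁,m₂)=(-3/2,5/2): CG² = 5/14, CG = +√(5/14)
Pairs with CG² = 9/28: (3/2,-1/2): +√(9/28)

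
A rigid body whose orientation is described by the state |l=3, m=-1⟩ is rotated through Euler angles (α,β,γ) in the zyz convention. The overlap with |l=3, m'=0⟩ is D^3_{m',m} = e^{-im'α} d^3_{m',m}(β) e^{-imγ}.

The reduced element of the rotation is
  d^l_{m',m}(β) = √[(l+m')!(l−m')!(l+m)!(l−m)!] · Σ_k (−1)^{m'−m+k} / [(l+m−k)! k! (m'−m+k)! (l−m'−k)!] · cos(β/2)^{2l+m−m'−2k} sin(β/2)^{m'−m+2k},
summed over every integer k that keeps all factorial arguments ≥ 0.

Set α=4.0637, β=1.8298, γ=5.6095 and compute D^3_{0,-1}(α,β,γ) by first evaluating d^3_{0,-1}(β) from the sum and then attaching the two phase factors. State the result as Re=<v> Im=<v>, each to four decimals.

First d^3_{0,-1}(β=1.8298), then the phase factors e^{-i(0)α} and e^{-i(-1)γ}:
With c≡cos(β/2)=0.609870 and s≡sin(β/2)=0.792502, N=[6·6·2·24]^{1/2}=41.569219
The bounds max(0,m−m')=0 and min(l+m,l−m')=2 give 3 terms
  k=0: (−1)^1·41.5692/(12)·0.6099^5·0.7925^1 = -0.231620
  k=1: (−1)^2·41.5692/(4)·0.6099^3·0.7925^3 = +1.173340
  k=2: (−1)^3·41.5692/(12)·0.6099^1·0.7925^5 = -0.660433
d^3_{0,-1}(1.8298) = -0.231620 +1.173340 -0.660433 = +0.281287
Attach z-rotation phases: D = e^{-i(0)(4.0637)}·(+0.281287)·e^{-i(-1)(5.6095)} = +0.219833-0.175487i

Re=0.2198 Im=-0.1755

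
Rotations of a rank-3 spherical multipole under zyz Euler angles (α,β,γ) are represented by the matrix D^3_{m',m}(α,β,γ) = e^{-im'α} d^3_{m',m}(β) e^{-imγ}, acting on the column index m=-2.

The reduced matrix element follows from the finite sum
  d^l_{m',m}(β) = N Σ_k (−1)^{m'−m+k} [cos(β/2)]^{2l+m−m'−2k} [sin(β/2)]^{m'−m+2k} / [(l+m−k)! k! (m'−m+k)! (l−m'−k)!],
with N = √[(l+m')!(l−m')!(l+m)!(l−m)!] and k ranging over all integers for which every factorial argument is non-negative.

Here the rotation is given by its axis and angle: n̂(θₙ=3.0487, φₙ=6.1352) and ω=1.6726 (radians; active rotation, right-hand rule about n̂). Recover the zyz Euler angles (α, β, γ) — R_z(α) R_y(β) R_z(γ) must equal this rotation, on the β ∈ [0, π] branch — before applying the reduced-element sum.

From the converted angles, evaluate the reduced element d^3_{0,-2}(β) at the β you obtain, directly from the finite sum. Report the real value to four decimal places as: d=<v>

d=0.0256

Axis–angle → zyz. n̂ = (sinθₙcosφₙ, sinθₙsinφₙ, cosθₙ) = (+0.091745, -0.013677, -0.995689), ω = 1.6726.
R = I cosω + sinω [n̂]ₓ + (1−cosω) n̂n̂ᵀ gives
  R = [-0.092355, +0.989151, -0.114240; -0.991916, -0.101422, -0.076268; -0.087027, +0.106272, +0.990521]
β = atan2(√(R₁₃²+R₂₃²), R₃₃) = 0.137795; α = atan2(R₂₃, R₁₃) mod 2π = 3.730253; γ = atan2(R₃₂, −R₃₁) mod 2π = 0.884631
d^3_{0,-2}(β=0.1378) via the finite sum:
Half-angle: c=0.997628, s=0.068843. N=√(6·6·1·120)=65.726707
Admissible k: 0..1 (factorial args all ≥0)
  k=0: (−1)^2·65.7267/(12)·0.9976^4·0.0688^2 = +0.025713
  k=1: (−1)^3·65.7267/(12)·0.9976^2·0.0688^4 = -0.000122
d^3_{0,-2}(0.1378) = +0.025713 -0.000122 = +0.025591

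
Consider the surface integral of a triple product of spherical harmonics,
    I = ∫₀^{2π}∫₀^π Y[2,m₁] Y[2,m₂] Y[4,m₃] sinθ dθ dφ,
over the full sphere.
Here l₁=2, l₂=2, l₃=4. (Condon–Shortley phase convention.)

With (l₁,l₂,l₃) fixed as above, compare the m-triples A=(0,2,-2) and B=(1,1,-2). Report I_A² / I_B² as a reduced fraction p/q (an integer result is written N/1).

3/8

Shared (l₁,l₂,l₃)=(2,2,4): N and (l;000)² cancel in I_A²/I_B².
A: Δ = 0!·4!·4!/9! = 1/630; Racah Σ t=0..0: t=0:+1/96 = 1/96; ⇒ 3j(2 2 4; 0 2 -2)² = 1/42, sgn +1
B: Δ = 0!·4!·4!/9! = 1/630; Racah Σ t=0..0: t=0:+1/36 = 1/36; ⇒ 3j(2 2 4; 1 1 -2)² = 4/63, sgn +1
I_A²/I_B² = (1/42)/(4/63) = 3/8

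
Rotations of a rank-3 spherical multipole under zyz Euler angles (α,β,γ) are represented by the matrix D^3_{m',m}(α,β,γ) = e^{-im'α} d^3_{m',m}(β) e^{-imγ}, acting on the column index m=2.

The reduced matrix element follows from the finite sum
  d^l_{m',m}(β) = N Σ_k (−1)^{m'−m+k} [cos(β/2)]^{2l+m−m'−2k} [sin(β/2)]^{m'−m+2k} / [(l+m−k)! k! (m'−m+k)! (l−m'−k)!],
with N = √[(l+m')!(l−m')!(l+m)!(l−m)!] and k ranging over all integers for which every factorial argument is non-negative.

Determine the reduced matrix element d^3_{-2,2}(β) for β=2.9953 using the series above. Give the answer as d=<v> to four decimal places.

d=-0.9576

d^3_{-2,2}(β=2.9953) via the finite sum:
Half-angle: c=0.073081, s=0.997326. N=√(1·120·120·1)=120.000000
k: max(0,(2)−(-2))=4 … min(3+(2),3−(-2))=5
  k=4: (−1)^0·120.0000/(24)·0.0731^2·0.9973^4 = +0.026420
  k=5: (−1)^1·120.0000/(120)·0.0731^0·0.9973^6 = -0.984063
d^3_{-2,2}(2.9953) = +0.026420 -0.984063 = -0.957643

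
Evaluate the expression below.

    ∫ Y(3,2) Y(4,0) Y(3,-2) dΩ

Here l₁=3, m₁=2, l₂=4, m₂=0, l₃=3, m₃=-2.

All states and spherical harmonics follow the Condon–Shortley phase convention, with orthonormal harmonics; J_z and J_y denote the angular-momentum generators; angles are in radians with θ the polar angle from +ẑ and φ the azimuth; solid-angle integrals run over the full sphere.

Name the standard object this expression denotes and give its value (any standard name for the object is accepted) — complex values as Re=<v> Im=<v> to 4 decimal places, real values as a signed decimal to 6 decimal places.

Gaunt coefficient, -0.179515

This is a Gaunt coefficient — the integral of a triple product of spherical harmonics over the sphere.
Checks pass: Σm=0; 10 even; l₃=3∈[1,7].
(2·3+1)(2·4+1)(2·3+1) = 441
Δ: 4! 2! 4! / 11! → 1/34650
sum: t=1:−1/72 t=2:+1/16 t=3:−1/72 = 5/144
3j²(3 4 3; 0 0 0) = Δ·Π!·Σ² = 2/77  (sign -1)
sum: t=0:+1/576 t=1:−1/72 = -7/576
3j²(3 4 3; 2 0 -2) = Δ·Π!·Σ² = 7/198  (sign +1)
combine: 4πI² = 441·2/77·7/198 = 49/121
take √, sign -1: I = -0.17951487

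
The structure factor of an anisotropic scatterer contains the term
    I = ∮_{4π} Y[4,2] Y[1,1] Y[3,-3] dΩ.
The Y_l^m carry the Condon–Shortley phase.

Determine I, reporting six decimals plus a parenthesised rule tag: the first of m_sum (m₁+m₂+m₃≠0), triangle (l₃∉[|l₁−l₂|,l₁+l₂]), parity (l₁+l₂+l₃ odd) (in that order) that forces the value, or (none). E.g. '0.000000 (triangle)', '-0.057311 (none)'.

0.061558 (none)

m-sum 0 ✓  L=8 even ✓  3≤3≤5 ✓
Π(2lᵢ+1) = 9×3×7 = 189
triangle coeff Δ(4,1,3) = 1/252
Σ_t [1,1]: t=1:−1/36 = -1/36
(3j)²=4/63 [(4 1 3; 0 0 0)], sign=+1
Σ_t [2,2]: t=2:+1/1440 = 1/1440
(3j)²=1/252 [(4 1 3; 2 1 -3)], sign=+1
⇒ 4πI² = 1/21
I = (+1)√(1/21/(4π)) = 0.06155813
No selection rule forces the value: the integral is nonzero (none).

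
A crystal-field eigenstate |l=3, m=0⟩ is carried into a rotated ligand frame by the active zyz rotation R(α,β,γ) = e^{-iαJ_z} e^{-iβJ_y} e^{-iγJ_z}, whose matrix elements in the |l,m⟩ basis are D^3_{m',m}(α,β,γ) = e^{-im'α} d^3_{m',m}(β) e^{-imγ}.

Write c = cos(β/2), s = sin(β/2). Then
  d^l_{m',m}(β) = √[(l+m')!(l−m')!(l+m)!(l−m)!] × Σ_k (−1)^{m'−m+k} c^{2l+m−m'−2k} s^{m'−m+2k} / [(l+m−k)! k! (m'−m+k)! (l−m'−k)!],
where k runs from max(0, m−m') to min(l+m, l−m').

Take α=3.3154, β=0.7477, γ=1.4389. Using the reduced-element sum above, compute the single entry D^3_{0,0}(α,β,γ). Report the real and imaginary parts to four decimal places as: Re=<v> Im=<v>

Re=-0.1143 Im=0.0000

Split into d^3_{0,0}(β=0.7477) × two z-phases.
With c≡cos(β/2)=0.930928 and s≡sin(β/2)=0.365202, N=[6·6·6·6]^{1/2}=36.000000
k∈{0,1,2,3} keeps every argument non-negative
  k=0: (−1)^0·36.0000/(36)·0.9309^6·0.3652^0 = +0.650874
  k=1: (−1)^1·36.0000/(4)·0.9309^4·0.3652^2 = -0.901517
  k=2: (−1)^2·36.0000/(4)·0.9309^2·0.3652^4 = +0.138742
  k=3: (−1)^3·36.0000/(36)·0.9309^0·0.3652^6 = -0.002372
d^3_{0,0}(0.7477) = +0.650874 -0.901517 +0.138742 -0.002372 = -0.114273
Phases: e^{-i·(0)·3.3154}=+1.000000+0.000000i, e^{-i·(0)·1.4389}=+1.000000+0.000000i ⇒ D=-0.114273+0.000000i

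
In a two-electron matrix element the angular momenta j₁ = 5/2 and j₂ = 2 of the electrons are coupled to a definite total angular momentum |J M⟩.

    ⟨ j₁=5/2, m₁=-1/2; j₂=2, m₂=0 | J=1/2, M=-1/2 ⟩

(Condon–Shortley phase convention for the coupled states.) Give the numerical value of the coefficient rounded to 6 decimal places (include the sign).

triangle: 4!×1!×0!/6! = 24/720
(j±m)!: 2!×3!×2!×2!×0!×1! = 48
prefactor² = (2J+1)×Δ×N² = 16/5
  k=2: +1/(2!×2!×1!×0!×0!×0!) = 1/4
Σ = 1/4  ⇒  CG² = 16/5×(1/4)² = 1/5
CG = +√(1/5) = +0.447214

+0.447214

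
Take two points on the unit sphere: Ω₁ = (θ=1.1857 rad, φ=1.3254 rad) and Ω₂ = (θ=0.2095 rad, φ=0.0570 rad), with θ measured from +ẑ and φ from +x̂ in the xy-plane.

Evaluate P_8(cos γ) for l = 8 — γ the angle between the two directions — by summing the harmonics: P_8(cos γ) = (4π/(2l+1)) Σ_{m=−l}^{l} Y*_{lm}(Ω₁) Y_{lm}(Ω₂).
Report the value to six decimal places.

-0.237978

Expand P_8 via completeness: Σ_{m} conj(Y_{8,m}) at Ω₁ times Y_{8,m} at Ω₂ —
  term(m=-8) = -0.000000-0.000000i   from Y*(Ω₁)=-0.107254-0.259173i, Y(Ω₂)=+0.000002-0.000001i
  term(m=-7) = -0.000013+0.000008i   from Y*(Ω₁)=-0.449864+0.066600i, Y(Ω₂)=+0.000031-0.000013i
  term(m=-6) = +0.000026+0.000105i   from Y*(Ω₁)=-0.026169+0.265032i, Y(Ω₂)=+0.000383-0.000136i
  term(m=-5) = -0.000647-0.000038i   from Y*(Ω₁)=-0.173670-0.062180i, Y(Ω₂)=+0.003371-0.000988i
  term(m=-4) = -0.002733+0.007234i   from Y*(Ω₁)=-0.190626+0.285192i, Y(Ω₂)=+0.021961-0.005096i
  term(m=-3) = -0.002354-0.001840i   from Y*(Ω₁)=-0.018885-0.020841i, Y(Ω₂)=+0.104689-0.018078i
  term(m=-2) = -0.095912+0.066294i   from Y*(Ω₁)=-0.295889+0.158125i, Y(Ω₂)=+0.345275-0.039533i
  term(m=-1) = +0.007616+0.024414i   from Y*(Ω₁)=+0.009160+0.036575i, Y(Ω₂)=+0.677189-0.038642i
  term(m=+0) = -0.133907-0.000000i   from Y*(Ω₁)=-0.327195-0.000000i, Y(Ω₂)=+0.409257+0.000000i
  term(m=+1) = +0.007616-0.024414i   from Y*(Ω₁)=-0.009160+0.036575i, Y(Ω₂)=-0.677189-0.038642i
  term(m=+2) = -0.095912-0.066294i   from Y*(Ω₁)=-0.295889-0.158125i, Y(Ω₂)=+0.345275+0.039533i
  term(m=+3) = -0.002354+0.001840i   from Y*(Ω₁)=+0.018885-0.020841i, Y(Ω₂)=-0.104689-0.018078i
  term(m=+4) = -0.002733-0.007234i   from Y*(Ω₁)=-0.190626-0.285192i, Y(Ω₂)=+0.021961+0.005096i
  term(m=+5) = -0.000647+0.000038i   from Y*(Ω₁)=+0.173670-0.062180i, Y(Ω₂)=-0.003371-0.000988i
  term(m=+6) = +0.000026-0.000105i   from Y*(Ω₁)=-0.026169-0.265032i, Y(Ω₂)=+0.000383+0.000136i
  term(m=+7) = -0.000013-0.000008i   from Y*(Ω₁)=+0.449864+0.066600i, Y(Ω₂)=-0.000031-0.000013i
  term(m=+8) = -0.000000+0.000000i   from Y*(Ω₁)=-0.107254+0.259173i, Y(Ω₂)=+0.000002+0.000001i
Accumulated sum -0.321940+0.000000i; after 4π/(2l+1) scaling, -0.237978+0.000000i ⇒ P_8 = -0.237978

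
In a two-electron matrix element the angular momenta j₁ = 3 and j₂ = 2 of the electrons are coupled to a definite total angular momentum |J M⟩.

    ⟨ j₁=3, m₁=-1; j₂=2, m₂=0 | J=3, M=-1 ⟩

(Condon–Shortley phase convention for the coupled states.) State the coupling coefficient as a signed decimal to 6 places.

triangle: 2!·4!·2!/9! = 96/362880
(j±m)!: 2!·4!·2!·2!·2!·4! = 9216
prefactor² = (2J+1)·Δ·N² = 256/15
  k=0: +1/(0!·2!·4!·2!·0!·0!) = 1/96
  k=1: −1/(1!·1!·3!·1!·1!·1!) = -1/6
  k=2: +1/(2!·0!·2!·0!·2!·2!) = 1/16
Σ = -3/32  ⇒  CG² = 256/15·(-3/32)² = 3/20
CG = −√(3/20) = -0.387298

−√(3/20) ≈ -0.387298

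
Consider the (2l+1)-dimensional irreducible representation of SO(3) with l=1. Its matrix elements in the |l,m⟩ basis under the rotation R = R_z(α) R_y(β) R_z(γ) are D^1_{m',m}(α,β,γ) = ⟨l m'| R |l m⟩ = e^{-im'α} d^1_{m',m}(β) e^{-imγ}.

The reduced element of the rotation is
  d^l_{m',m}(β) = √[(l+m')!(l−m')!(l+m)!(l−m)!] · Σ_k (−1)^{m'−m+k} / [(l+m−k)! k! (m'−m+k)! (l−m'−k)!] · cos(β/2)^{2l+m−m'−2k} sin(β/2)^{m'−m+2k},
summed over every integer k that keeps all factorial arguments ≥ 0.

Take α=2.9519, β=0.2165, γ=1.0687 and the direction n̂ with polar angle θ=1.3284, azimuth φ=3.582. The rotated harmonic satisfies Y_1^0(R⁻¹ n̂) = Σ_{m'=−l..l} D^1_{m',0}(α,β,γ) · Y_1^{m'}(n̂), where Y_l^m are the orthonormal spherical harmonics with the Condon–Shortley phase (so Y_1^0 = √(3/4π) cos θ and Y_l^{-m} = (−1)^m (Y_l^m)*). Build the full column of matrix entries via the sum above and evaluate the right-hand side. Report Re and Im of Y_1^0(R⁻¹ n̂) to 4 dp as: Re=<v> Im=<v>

Need the full column D^1_{m',0} for m'=−1..1 at α=2.9519, β=0.2165, γ=1.0687.
cos(β/2)=0.994147, sin(β/2)=0.108039
d^1_{-1,0}: single k=1 term ⇒ +0.151895;  D = -0.149171+0.028641i
d^1_{0,0}: k∈[0..1] ⇒ +0.988328 -0.011672 = +0.976655;  D = +0.976655+0.000000i
d^1_{1,0}: single k=0 term ⇒ -0.151895;  D = +0.149171+0.028641i
Y_1^{m'}(θ=1.3284,φ=3.582) and Σ D·Y over m':
  (-0.1492+0.0286i)·(-0.3034+0.1430i)  (+0.9767+0.0000i)·(+0.1173+0.0000i)  (+0.1492+0.0286i)·(+0.3034+0.1430i)
Y_1^0(R⁻¹ n̂) = +0.196865+0.000000i

Re=0.1969 Im=0.0000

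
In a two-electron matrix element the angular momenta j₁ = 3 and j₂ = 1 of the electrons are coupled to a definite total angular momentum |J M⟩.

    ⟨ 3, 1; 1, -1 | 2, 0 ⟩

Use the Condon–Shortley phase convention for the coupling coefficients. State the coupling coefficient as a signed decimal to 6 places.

+√(2/7) ≈ +0.534522

triangle: 2!×4!×0!/7! = 48/5040
(j±m)!: 4!×2!×0!×2!×2!×2! = 384
prefactor² = (2J+1)×Δ×N² = 128/7
  k=0: +1/(0!×2!×2!×0!×2!×0!) = 1/8
Σ = 1/8  ⇒  CG² = 128/7×(1/8)² = 2/7
CG = +√(2/7) = +0.534522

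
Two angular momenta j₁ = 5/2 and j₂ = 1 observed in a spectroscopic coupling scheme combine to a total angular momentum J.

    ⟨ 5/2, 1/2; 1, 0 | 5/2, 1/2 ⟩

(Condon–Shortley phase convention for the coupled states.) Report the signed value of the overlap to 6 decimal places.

√[6·1!4!1!/7! · 3!2!1!1!3!2!] = √(144/35)
  +(−1)^0/∏(0,1,2,1,2,0)! = 1/4  (running 1/4)
  +(−1)^1/∏(1,0,1,0,3,1)! = -1/6  (running 1/12)
⟨..|..⟩ = √(144/35)·(1/12) = +0.169031

+√(1/35) ≈ +0.169031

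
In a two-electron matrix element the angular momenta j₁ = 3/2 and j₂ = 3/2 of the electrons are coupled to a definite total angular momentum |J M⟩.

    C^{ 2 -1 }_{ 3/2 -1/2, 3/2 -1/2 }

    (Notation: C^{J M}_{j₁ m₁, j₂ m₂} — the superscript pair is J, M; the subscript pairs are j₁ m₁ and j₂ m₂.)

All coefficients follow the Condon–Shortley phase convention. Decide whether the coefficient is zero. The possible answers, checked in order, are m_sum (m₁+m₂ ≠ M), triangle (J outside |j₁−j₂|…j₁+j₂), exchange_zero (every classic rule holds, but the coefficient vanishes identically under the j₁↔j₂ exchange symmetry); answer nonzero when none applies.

exchange_zero

m-sum: m₁+m₂ = -1/2+(-1/2) = -1, M = -1  ✓
triangle: |j₁−j₂| = 0 ≤ J = 2 ≤ j₁+j₂ = 3  ✓
exchange: j₁=j₂ and m₁=m₂, and (−1)^(j₁+j₂−J) = (−1)^1 = −1 forces ⟨j₁m₁;j₂m₂|JM⟩ = −⟨j₂m₂;j₁m₁|JM⟩ = −⟨j₁m₁;j₂m₂|JM⟩ ⇒ the coefficient vanishes identically
Racah sum check: Σ_k collapses to 0 ⇒ CG = 0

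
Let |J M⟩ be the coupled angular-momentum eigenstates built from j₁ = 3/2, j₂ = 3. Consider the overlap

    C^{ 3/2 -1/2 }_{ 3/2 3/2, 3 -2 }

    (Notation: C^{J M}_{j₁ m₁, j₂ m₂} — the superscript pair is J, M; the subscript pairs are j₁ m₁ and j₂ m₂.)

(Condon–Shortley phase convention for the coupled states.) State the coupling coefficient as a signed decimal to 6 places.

j₁+j₂−J=3  J+j₁−j₂=0  J−j₁+j₂=3  j₁+j₂+J+1=7
(j₁±m₁, j₂±m₂, J±M) = (3,0,1,5,1,2)
P² = 288/7
sum k=0..0:
  [0] +1/12 = 1/12
S = 1/12
C² = P²·S² = 2/7 ; C = +0.534522

+0.534522  (= +√(2/7))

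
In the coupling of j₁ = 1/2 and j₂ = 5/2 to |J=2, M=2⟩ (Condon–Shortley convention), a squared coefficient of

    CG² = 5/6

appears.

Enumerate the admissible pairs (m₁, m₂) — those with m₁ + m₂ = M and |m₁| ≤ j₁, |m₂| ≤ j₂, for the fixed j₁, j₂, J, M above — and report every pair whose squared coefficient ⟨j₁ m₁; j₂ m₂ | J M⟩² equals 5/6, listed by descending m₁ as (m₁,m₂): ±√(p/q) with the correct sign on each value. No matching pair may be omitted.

(-1/2,5/2): −√(5/6)

Admissible pairs with m₁+m₂ = M = 2: (-1/2,5/2), (1/2,3/2)
  (m₁,m₂)=(1/2,3/2): CG² = 1/6, CG = +√(1/6)
  (m₁,m₂)=(-1/2,5/2): CG² = 5/6, CG = −√(5/6)   ← matches the target
Pairs with CG² = 5/6: (-1/2,5/2): −√(5/6)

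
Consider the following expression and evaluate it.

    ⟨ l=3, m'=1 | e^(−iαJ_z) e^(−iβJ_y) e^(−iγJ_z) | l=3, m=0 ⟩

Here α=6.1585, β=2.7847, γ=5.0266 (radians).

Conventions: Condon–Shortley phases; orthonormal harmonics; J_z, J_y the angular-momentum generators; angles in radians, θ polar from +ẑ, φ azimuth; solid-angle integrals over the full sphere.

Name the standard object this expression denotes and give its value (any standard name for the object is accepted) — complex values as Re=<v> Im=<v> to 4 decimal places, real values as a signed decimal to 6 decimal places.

This is a Wigner D-matrix element — the rotation-matrix element ⟨l m'| R(α,β,γ) |l m⟩ in the angular-momentum basis.
D^3_{1,0}(6.1585,2.7847,5.0266) = e^{-i·1·6.1585}·d^3_{1,0}(2.7847)·e^{-i·0·5.0266}. Compute d first:
c=cos(2.784700/2)=0.177501, s=sin(2.784700/2)=0.984121; N=√[24·2·6·6]=41.569219
Admissible k: 0..2 (factorial args all ≥0)
  k=0: (−1)^1·41.5692/(12)·0.1775^5·0.9841^1 = -0.000601
  k=1: (−1)^2·41.5692/(4)·0.1775^3·0.9841^3 = +0.055393
  k=2: (−1)^3·41.5692/(12)·0.1775^1·0.9841^5 = -0.567587
d^3_{1,0}(2.7847) = -0.000601 +0.055393 -0.567587 = -0.512795
D = (+0.992237+0.124362i)·(-0.512795)·(+1.000000+0.000000i) = -0.508814-0.063772i

Wigner D-matrix element, Re=-0.5088 Im=-0.0638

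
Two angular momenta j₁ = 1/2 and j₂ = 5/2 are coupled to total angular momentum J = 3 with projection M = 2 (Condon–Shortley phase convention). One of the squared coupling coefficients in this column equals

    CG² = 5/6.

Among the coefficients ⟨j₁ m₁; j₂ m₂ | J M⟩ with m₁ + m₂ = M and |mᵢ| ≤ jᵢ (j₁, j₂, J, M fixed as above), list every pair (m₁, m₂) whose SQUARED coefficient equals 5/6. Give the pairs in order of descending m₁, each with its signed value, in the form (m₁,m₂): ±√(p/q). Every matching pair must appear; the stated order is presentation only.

(1/2,3/2): +√(5/6)

Admissible pairs with m₁+m₂ = M = 2: (-1/2,5/2), (1/2,3/2)
  (m₁,m₂)=(1/2,3/2): CG² = 5/6, CG = +√(5/6)   ← matches the target
  (m₁,m₂)=(-1/2,5/2): CG² = 1/6, CG = +√(1/6)
Pairs with CG² = 5/6: (1/2,3/2): +√(5/6)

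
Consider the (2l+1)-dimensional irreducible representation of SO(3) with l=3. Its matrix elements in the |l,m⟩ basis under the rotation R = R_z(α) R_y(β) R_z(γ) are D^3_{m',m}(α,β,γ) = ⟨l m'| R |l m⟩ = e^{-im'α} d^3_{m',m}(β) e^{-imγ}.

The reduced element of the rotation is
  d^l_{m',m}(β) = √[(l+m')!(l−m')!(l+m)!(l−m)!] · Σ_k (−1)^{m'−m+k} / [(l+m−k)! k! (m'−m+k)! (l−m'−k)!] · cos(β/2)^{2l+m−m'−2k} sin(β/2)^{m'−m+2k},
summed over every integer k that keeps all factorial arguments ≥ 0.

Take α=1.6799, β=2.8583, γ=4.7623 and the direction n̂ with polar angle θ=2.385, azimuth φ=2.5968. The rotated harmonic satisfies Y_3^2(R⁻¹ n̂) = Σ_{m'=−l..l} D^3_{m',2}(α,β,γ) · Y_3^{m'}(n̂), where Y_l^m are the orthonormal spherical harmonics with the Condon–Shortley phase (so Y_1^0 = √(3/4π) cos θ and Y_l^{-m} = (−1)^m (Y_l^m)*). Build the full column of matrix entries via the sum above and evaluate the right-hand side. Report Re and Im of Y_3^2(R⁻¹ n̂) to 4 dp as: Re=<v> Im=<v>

Need the full column D^3_{m',2} for m'=−3..3 at α=1.6799, β=2.8583, γ=4.7623.
cos(β/2)=0.141173, sin(β/2)=0.989985
d^3_{-3,2}: single k=5 term ⇒ +0.328829;  D = -0.074162+0.320357i
d^3_{-2,2}: k∈[4..5] ⇒ +0.095717 -0.941394 = -0.845677;  D = -0.839758-0.099882i
d^3_{-1,2}: k∈[3..4] ⇒ +0.017265 -0.424517 = -0.407252;  D = -0.003780+0.407234i
d^3_{0,2}: k∈[2..3] ⇒ +0.002132 -0.104853 = -0.102720;  D = +0.102209-0.010237i
d^3_{1,2}: k∈[1..2] ⇒ +0.000176 -0.017265 = -0.017090;  D = -0.003545-0.016718i
d^3_{2,2}: k∈[0..1] ⇒ +0.000008 -0.001946 = -0.001938;  D = -0.001841+0.000606i
d^3_{3,2}: single k=0 term ⇒ -0.000136;  D = +0.000056+0.000124i
Y_3^{m'}(θ=2.385,φ=2.5968) and Σ D·Y over m':
  (-0.0742+0.3204i)·(+0.0086-0.1347i)  (-0.8398-0.0999i)·(-0.1621-0.3104i)  (-0.0038+0.4072i)·(-0.3119-0.1890i)  (+0.1022-0.0102i)·(+0.0966+0.0000i)  (-0.0035-0.0167i)·(+0.3119-0.1890i)  (-0.0018+0.0006i)·(-0.1621+0.3104i)  (+0.0001+0.0001i)·(-0.0086-0.1347i)
Y_3^2(R⁻¹ n̂) = +0.231503+0.157084i

Re=0.2315 Im=0.1571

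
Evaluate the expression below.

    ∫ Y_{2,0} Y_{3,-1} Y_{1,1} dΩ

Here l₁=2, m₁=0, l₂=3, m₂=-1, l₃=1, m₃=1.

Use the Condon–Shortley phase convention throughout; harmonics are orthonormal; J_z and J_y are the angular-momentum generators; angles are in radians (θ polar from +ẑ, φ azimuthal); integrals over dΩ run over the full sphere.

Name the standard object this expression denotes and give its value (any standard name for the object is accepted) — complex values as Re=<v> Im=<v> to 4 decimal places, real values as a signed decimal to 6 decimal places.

This is a Gaunt coefficient — the integral of a triple product of spherical harmonics over the sphere.
m-sum 0 ✓  L=6 even ✓  1≤1≤5 ✓
Π(2lᵢ+1) = 5×7×3 = 105
triangle coeff Δ(2,3,1) = 1/105
Σ_t [2,2]: t=2:+1/4 = 1/4
(3j)²=3/35 [(2 3 1; 0 0 0)], sign=-1
Σ_t [2,2]: t=2:+1/8 = 1/8
(3j)²=2/35 [(2 3 1; 0 -1 1)], sign=+1
⇒ 4πI² = 18/35
I = (-1)√(18/35/(4π)) = -0.20230066

Gaunt coefficient, -0.202301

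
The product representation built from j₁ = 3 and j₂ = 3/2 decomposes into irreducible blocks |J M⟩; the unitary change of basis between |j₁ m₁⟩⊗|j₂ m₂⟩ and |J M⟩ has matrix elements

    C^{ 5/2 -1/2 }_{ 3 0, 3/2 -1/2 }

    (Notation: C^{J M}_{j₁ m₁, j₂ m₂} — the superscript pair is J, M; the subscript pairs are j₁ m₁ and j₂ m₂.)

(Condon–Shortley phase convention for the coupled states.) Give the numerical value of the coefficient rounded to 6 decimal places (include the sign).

-0.414039  (= −√(6/35))

j₁+j₂−J=2  J+j₁−j₂=4  J−j₁+j₂=1  j₁+j₂+J+1=8
(j₁±m₁, j₂±m₂, J±M) = (3,3,1,2,2,3)
P² = 216/35
sum k=0..1:
  [0] +1/12 = 1/12
  [1] −1/4 = -1/4
S = -1/6
C² = P²·S² = 6/35 ; C = -0.414039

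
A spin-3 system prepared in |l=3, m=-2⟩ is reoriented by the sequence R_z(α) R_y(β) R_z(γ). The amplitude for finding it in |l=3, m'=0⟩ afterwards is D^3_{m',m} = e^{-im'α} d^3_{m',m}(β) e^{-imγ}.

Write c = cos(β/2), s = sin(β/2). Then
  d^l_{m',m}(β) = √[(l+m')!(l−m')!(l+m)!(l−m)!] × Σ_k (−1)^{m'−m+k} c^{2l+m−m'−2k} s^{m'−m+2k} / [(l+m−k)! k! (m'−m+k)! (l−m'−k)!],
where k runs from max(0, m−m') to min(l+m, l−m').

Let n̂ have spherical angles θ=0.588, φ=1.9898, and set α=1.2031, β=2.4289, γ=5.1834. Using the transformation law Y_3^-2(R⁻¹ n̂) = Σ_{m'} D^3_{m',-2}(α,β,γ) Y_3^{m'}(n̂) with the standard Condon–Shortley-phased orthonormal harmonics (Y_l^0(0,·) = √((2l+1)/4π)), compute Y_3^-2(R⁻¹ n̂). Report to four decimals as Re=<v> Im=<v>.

Re=-0.0798 Im=0.3186

Need the full column D^3_{m',-2} for m'=−3..3 at α=1.2031, β=2.4289, γ=5.1834.
cos(β/2)=0.348852, sin(β/2)=0.937178
d^3_{-3,-2}: single k=1 term ⇒ +0.011861;  D = +0.001902+0.011707i
d^3_{-2,-2}: k∈[0..1] ⇒ +0.001802 -0.065040 = -0.063238;  D = -0.061892-0.012974i
d^3_{-1,-2}: k∈[0..1] ⇒ -0.015312 +0.221015 = +0.205703;  D = +0.111752-0.172700i
d^3_{0,-2}: k∈[0..1] ⇒ +0.071248 -0.514200 = -0.442952;  D = +0.260524+0.358237i
d^3_{1,-2}: k∈[0..1] ⇒ -0.221015 +0.797538 = +0.576523;  D = -0.556986+0.148813i
d^3_{2,-2}: k∈[0..1] ⇒ +0.469398 -0.677535 = -0.208137;  D = +0.022149-0.206955i
d^3_{3,-2}: single k=0 term ⇒ -0.617770;  D = -0.549572-0.282154i
Y_3^{m'}(θ=0.588,φ=1.9898) and Σ D·Y over m':
  (+0.0019+0.0117i)·(+0.0677+0.0220i)  (-0.0619-0.0130i)·(-0.1750+0.1945i)  (+0.1118-0.1727i)·(-0.1795-0.4031i)  (+0.2605+0.3582i)·(+0.1433+0.0000i)  (-0.5570+0.1488i)·(+0.1795-0.4031i)  (+0.0221-0.2070i)·(-0.1750-0.1945i)  (-0.5496-0.2822i)·(-0.0677+0.0220i)
Y_3^-2(R⁻¹ n̂) = -0.079826+0.318552i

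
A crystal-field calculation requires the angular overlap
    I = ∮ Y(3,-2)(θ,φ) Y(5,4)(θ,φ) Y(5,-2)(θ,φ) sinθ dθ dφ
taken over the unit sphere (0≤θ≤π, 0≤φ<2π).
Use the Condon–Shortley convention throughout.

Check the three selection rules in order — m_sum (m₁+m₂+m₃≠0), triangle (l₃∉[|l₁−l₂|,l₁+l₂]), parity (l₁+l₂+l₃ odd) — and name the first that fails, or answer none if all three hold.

parity

m₁+m₂+m₃ = -2 + 4 − 2 = 0  ✓
triangle: |3−5|=2 ≤ l₃=5 ≤ 3+5=8  ✓
parity: l₁+l₂+l₃ = 13 is odd  ✗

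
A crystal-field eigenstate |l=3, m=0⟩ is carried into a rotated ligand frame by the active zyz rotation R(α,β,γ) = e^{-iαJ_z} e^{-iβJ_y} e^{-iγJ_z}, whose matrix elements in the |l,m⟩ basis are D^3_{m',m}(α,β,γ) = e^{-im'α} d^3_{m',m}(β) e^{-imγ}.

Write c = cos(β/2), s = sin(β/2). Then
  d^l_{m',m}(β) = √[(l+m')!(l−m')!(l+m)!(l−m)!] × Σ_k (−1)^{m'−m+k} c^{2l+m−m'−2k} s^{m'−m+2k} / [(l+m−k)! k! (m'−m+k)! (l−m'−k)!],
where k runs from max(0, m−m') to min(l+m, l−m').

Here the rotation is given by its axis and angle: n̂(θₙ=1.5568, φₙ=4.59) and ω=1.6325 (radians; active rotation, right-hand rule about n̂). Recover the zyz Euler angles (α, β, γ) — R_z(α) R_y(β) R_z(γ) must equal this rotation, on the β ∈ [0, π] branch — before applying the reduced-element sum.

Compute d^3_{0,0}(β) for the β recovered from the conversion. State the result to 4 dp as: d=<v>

d=0.0916

Axis–angle → zyz. n̂ = (sinθₙcosφₙ, sinθₙsinφₙ, cosθₙ) = (-0.122072, -0.992423, +0.013996), ω = 1.6325.
R = I cosω + sinω [n̂]ₓ + (1−cosω) n̂n̂ᵀ gives
  R = [-0.045844, +0.114648, -0.992348; +0.142586, +0.983972, +0.107093; +0.988720, -0.136586, -0.061457]
β = atan2(√(R₁₃²+R₂₃²), R₃₃) = 1.632292; α = atan2(R₂₃, R₁₃) mod 2π = 3.034090; γ = atan2(R₃₂, −R₃₁) mod 2π = 3.278868
d^3_{0,0}(β=1.6323) via the finite sum:
With c≡cos(β/2)=0.685034 and s≡sin(β/2)=0.728511, N=[6·6·6·6]^{1/2}=36.000000
k: max(0,(0)−(0))=0 … min(3+(0),3−(0))=3
  k=0: (−1)^0·36.0000/(36)·0.6850^6·0.7285^0 = +0.103341
  k=1: (−1)^1·36.0000/(4)·0.6850^4·0.7285^2 = -1.051873
  k=2: (−1)^2·36.0000/(4)·0.6850^2·0.7285^4 = +1.189628
  k=3: (−1)^3·36.0000/(36)·0.6850^0·0.7285^6 = -0.149492
d^3_{0,0}(1.6323) = +0.103341 -1.051873 +1.189628 -0.149492 = +0.091605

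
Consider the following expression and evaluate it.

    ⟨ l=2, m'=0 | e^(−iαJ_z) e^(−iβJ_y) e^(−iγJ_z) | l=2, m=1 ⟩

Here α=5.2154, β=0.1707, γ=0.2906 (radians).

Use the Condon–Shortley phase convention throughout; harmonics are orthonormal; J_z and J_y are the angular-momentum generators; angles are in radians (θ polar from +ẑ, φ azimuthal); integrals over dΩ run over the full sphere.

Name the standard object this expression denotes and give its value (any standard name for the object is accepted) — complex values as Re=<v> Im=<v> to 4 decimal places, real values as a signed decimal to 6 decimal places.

This is a Wigner D-matrix element — the rotation-matrix element ⟨l m'| R(α,β,γ) |l m⟩ in the angular-momentum basis.
Split into d^2_{0,1}(β=0.1707) × two z-phases.
Half-angle: c=0.996360, s=0.085246. N=√(2·2·6·1)=4.898979
k∈{1,2} keeps every argument non-negative
  k=1: (−1)^0·4.8990/(2)·0.9964^3·0.0852^1 = +0.206538
  k=2: (−1)^1·4.8990/(2)·0.9964^1·0.0852^3 = -0.001512
d^2_{0,1}(0.1707) = +0.206538 -0.001512 = +0.205026
Attach z-rotation phases: D = e^{-i(0)(5.2154)}·(+0.205026)·e^{-i(1)(0.2906)} = +0.196430-0.058746i

Wigner D-matrix element, Re=0.1964 Im=-0.0587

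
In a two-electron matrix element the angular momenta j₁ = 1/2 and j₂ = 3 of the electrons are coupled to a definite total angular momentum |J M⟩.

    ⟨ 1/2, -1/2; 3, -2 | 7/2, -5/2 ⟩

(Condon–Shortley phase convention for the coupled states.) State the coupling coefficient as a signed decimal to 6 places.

triangle: 0!×1!×6!/8! = 720/40320
(j±m)!: 0!×1!×1!×5!×1!×6! = 86400
prefactor² = (2J+1)×Δ×N² = 86400/7
  k=0: +1/(0!×0!×1!×1!×0!×5!) = 1/120
Σ = 1/120  ⇒  CG² = 86400/7×(1/120)² = 6/7
CG = +√(6/7) = +0.925820

+√(6/7) = +0.925820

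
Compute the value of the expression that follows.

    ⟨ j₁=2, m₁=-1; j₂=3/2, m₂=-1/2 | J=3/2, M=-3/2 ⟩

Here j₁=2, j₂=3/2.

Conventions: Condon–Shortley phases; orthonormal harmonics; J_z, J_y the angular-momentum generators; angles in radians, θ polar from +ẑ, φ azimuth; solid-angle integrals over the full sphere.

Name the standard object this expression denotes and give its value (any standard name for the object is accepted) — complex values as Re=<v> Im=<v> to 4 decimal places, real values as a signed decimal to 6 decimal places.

Clebsch–Gordan coefficient, −√(2/5) ≈ -0.632456

This is a Clebsch–Gordan (vector-coupling) coefficient.
√[4·2!2!1!/6! · 1!3!1!2!0!3!] = √(8/5)
  +(−1)^1/∏(1,1,2,0,0,1)! = -1/2  (running -1/2)
⟨..|..⟩ = √(8/5)·(-1/2) = -0.632456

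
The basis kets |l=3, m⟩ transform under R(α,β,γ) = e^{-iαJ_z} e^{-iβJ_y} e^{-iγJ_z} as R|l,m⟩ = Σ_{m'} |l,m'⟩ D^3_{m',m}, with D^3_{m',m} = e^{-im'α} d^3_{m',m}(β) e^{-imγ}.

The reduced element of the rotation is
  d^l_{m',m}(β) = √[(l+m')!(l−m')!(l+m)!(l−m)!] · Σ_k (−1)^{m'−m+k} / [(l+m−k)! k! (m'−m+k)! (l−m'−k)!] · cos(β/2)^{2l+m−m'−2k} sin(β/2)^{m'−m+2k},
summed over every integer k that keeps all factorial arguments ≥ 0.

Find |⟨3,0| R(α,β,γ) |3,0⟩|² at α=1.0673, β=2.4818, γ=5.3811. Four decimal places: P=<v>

P=0.0023

Split into d^3_{0,0}(β=2.4818) × two z-phases.
With c≡cos(β/2)=0.323945 and s≡sin(β/2)=0.946076, N=[6·6·6·6]^{1/2}=36.000000
k: max(0,(0)−(0))=0 … min(3+(0),3−(0))=3
  k=0: (−1)^0·36.0000/(36)·0.3239^6·0.9461^0 = +0.001156
  k=1: (−1)^1·36.0000/(4)·0.3239^4·0.9461^2 = -0.088711
  k=2: (−1)^2·36.0000/(4)·0.3239^2·0.9461^4 = +0.756639
  k=3: (−1)^3·36.0000/(36)·0.3239^0·0.9461^6 = -0.717061
d^3_{0,0}(2.4818) = +0.001156 -0.088711 +0.756639 -0.717061 = -0.047977
|D^3_{0,0}|² = |d^3_{0,0}(β)|² = (-0.047977)² = 0.002302 (the z-rotation phases have unit modulus)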